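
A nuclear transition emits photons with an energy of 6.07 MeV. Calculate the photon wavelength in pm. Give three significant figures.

In SI units: E = 6.07 MeV = 9.7252e-13 J.
Apply λ = hc/E: λ = 2.043e-13 m.
Converting to pm: λ = 0.2043 pm ≈ 0.204 pm.

0.204 pm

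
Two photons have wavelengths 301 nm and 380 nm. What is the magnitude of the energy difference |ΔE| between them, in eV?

Using E = hc/λ: E₁ = 6.599·10^-19 J, E₂ = 5.227·10^-19 J.
|ΔE| = |6.599·10^-19 − 5.227·10^-19| = 1.37·10^-19 J = 0.856 eV.

0.856 eV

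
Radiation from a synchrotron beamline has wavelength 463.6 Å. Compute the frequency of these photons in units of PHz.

Take c = 2.99792458e8 m/s.
First convert: λ = 463.6 Å = 4.636e-8 m.
Apply f = c/λ: f = 6.467e15 Hz.
Converting to PHz: f = 6.467 PHz ≈ 6.47 PHz.

6.47 PHz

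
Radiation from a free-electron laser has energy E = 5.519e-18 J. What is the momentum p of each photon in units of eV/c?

34.4 eV/c

Use c = 2.99792458e8 m/s, 1 eV = 1.602176634e-19 J.
Since p = E/c for a photon, p = 1.841e-26 kg·m/s.
Converting to eV/c: p = 34.45 eV/c ≈ 34.4 eV/c.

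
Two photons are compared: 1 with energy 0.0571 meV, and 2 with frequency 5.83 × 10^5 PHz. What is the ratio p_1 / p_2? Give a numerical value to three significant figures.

p_1 = 3.052 × 10^-32 kg·m/s (from energy = 0.0571 meV, via p = E/c).
p_2 = 1.289 × 10^-21 kg·m/s (from frequency = 5.83 × 10^5 PHz, via p = hf/c).
Ratio = 3.052 × 10^-32 / 1.289 × 10^-21 = 2.37 × 10^-11.

2.37 × 10^-11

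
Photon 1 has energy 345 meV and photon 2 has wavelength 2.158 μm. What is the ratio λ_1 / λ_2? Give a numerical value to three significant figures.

1.67

λ_1 = 3.594e-6 m (from energy = 345 meV, via λ = hc/E).
λ_2 = 2.158e-6 m (from wavelength = 2.158 μm, via λ given directly).
Ratio = 3.594e-6 / 2.158e-6 = 1.67.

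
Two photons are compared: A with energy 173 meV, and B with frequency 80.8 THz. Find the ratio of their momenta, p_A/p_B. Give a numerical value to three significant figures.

0.518

p_A = 9.246e-29 kg·m/s (from energy = 173 meV, via p = E/c).
p_B = 1.786e-28 kg·m/s (from frequency = 80.8 THz, via p = hf/c).
Ratio = 9.246e-29 / 1.786e-28 = 0.518.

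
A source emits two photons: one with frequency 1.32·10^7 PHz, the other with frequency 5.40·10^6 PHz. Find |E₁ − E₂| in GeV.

Using E = hf: E₁ = 8.746·10^-12 J, E₂ = 3.578·10^-12 J.
|ΔE| = |8.746·10^-12 − 3.578·10^-12| = 5.17·10^-12 J = 0.0323 GeV.

0.0323 GeV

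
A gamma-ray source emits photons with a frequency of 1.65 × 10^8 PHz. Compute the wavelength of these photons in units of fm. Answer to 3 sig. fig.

1.82 fm

First convert: f = 1.65 × 10^8 PHz = 1.65 × 10^23 Hz.
Apply λ = c/f: λ = 1.817 × 10^-15 m.
Converting to fm: λ = 1.817 fm ≈ 1.82 fm.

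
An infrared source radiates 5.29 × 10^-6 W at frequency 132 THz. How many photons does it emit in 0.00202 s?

1.22 × 10^11 photons

Total energy: E_total = P·t = 5.29 × 10^-6 × 0.00202 = 1.069 × 10^-8 J.
Per-photon energy: E = 8.746 × 10^-20 J.
N = E_total / E_photon = 1.22 × 10^11.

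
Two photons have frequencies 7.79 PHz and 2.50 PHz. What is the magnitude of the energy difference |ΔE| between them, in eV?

Using E = hf: E₁ = 5.162e-18 J, E₂ = 1.657e-18 J.
|ΔE| = |5.162e-18 − 1.657e-18| = 3.51e-18 J = 21.9 eV.

21.9 eV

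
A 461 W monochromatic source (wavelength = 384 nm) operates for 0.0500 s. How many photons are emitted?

4.46 × 10^19 photons

Total energy: E_total = P·t = 461 × 0.0500 = 23.05 J.
Per-photon energy: E = 5.173 × 10^-19 J.
N = E_total / E_photon = 4.46 × 10^19.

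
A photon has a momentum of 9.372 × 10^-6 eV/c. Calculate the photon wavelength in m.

0.132 m

In SI units: p = 9.372 × 10^-6 eV/c = 5.0087 × 10^-33 kg·m/s.
Since λ = h/p for a photon, λ = 0.1323 m.
So λ ≈ 0.132 m.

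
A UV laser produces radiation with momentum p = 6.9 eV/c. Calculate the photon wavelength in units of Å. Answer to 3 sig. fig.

1800 Å

Take h = 6.62607015·10^-34 J·s, c = 2.99792458·10^8 m/s, 1 eV = 1.602176634·10^-19 J.
Convert to SI: p = 6.9 eV/c = 3.6876·10^-27 kg·m/s.
Apply λ = h/p: λ = 1.797·10^-7 m.
Converting to Å: λ = 1797 Å ≈ 1800 Å.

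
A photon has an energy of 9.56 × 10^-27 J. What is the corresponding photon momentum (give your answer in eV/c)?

5.97 × 10^-8 eV/c

Take c = 2.99792458 × 10^8 m/s, 1 eV = 1.602176634 × 10^-19 J.
For a photon p = E/c, so p = 3.189 × 10^-35 kg·m/s.
Converting to eV/c: p = 5.967 × 10^-8 eV/c ≈ 5.97 × 10^-8 eV/c.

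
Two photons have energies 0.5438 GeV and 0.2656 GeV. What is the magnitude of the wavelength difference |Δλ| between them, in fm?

Using λ = hc/E: λ₁ = 2.2800 × 10^-15 m, λ₂ = 4.6681 × 10^-15 m.
|Δλ| = |2.2800 × 10^-15 − 4.6681 × 10^-15| = 2.39 × 10^-15 m = 2.39 fm.

2.39 fm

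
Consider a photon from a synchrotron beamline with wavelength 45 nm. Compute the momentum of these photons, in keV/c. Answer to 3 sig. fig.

(h = 6.62607015 × 10^-34 J·s, c = 2.99792458 × 10^8 m/s, 1 eV = 1.602176634 × 10^-19 J.)
Convert to SI: λ = 45 nm = 4.5 × 10^-8 m.
Apply p = h/λ: p = 1.472 × 10^-26 kg·m/s.
Converting to keV/c: p = 0.02755 keV/c ≈ 0.0276 keV/c.

0.0276 keV/c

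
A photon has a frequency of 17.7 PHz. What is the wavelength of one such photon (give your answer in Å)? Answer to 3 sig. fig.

169 Å

Take c = 2.99792458 × 10^8 m/s.
Convert to SI: f = 17.7 PHz = 1.77 × 10^16 Hz.
The photon relation is λ = c/f, giving λ = 1.694 × 10^-8 m.
Converting to Å: λ = 169.4 Å ≈ 169 Å.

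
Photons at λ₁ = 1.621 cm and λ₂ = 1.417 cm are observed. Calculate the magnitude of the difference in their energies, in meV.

0.0110 meV

Using E = hc/λ: E₁ = 1.2254e-23 J, E₂ = 1.4019e-23 J.
|ΔE| = |1.2254e-23 − 1.4019e-23| = 1.76e-24 J = 0.0110 meV.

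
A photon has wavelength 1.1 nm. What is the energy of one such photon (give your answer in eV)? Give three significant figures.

Take h = 6.62607015e-34 J·s, c = 2.99792458e8 m/s, 1 eV = 1.602176634e-19 J.
First convert: λ = 1.1 nm = 1.1e-9 m.
The photon relation is E = hc/λ, giving E = 1.806e-16 J.
Converting to eV: E = 1127 eV ≈ 1130 eV.

1130 eV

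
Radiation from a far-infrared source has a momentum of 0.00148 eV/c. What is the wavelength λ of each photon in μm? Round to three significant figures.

838 μm

First convert: p = 0.00148 eV/c = 7.9095 × 10^-31 kg·m/s.
Since λ = h/p for a photon, λ = 8.377 × 10^-4 m.
Converting to μm: λ = 837.7 μm ≈ 838 μm.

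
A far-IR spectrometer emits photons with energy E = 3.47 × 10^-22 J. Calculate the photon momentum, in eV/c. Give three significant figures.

2.17 × 10^-3 eV/c

Use c = 2.99792458 × 10^8 m/s, 1 eV = 1.602176634 × 10^-19 J.
For a photon p = E/c, so p = 1.157 × 10^-30 kg·m/s.
Converting to eV/c: p = 0.002166 eV/c ≈ 2.17 × 10^-3 eV/c.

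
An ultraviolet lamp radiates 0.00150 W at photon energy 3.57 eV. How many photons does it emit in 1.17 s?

Total energy: E_total = P·t = 0.00150 × 1.17 = 0.001755 J.
Per-photon energy: E = 5.720 × 10^-19 J.
N = E_total / E_photon = 3.07 × 10^15.

3.07 × 10^15 photons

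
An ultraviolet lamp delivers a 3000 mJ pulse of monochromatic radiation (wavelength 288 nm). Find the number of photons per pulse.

4.35e18 photons

Per-photon energy: E = 6.897e-19 J (from wavelength = 288 nm).
N = E_total / E_photon = 3.00 J / 6.897e-19 J = 4.35e18.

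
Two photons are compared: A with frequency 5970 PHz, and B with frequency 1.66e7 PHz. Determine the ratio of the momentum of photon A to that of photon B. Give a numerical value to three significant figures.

3.60e-4

p_A = 1.320e-23 kg·m/s (from frequency = 5970 PHz, via p = hf/c).
p_B = 3.669e-20 kg·m/s (from frequency = 1.66e7 PHz, via p = hf/c).
Ratio = 1.320e-23 / 3.669e-20 = 3.60e-4.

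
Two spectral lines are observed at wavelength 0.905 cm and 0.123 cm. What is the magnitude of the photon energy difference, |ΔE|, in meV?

Using E = hc/λ: E₁ = 2.195 × 10^-23 J, E₂ = 1.615 × 10^-22 J.
|ΔE| = |2.195 × 10^-23 − 1.615 × 10^-22| = 1.40 × 10^-22 J = 0.871 meV.

0.871 meV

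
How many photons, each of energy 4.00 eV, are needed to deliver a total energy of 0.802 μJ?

1.25 × 10^12 photons

Per-photon energy: E = 6.409 × 10^-19 J (from energy = 4.00 eV).
N = E_total / E_photon = 8.02 × 10^-7 J / 6.409 × 10^-19 J = 1.25 × 10^12.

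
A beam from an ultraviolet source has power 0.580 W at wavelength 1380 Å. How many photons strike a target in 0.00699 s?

2.82 × 10^15 photons

Total energy: E_total = P·t = 0.580 × 0.00699 = 0.004054 J.
Per-photon energy: E = 1.439 × 10^-18 J.
N = E_total / E_photon = 2.82 × 10^15.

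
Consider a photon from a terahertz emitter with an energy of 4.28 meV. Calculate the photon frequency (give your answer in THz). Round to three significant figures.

1.03 THz

Take h = 6.62607015e-34 J·s, 1 eV = 1.602176634e-19 J.
In SI units: E = 4.28 meV = 6.8573e-22 J.
Since f = E/h for a photon, f = 1.035e12 Hz.
Converting to THz: f = 1.035 THz ≈ 1.03 THz.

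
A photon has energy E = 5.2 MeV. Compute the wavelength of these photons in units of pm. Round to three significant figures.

0.238 pm

Convert to SI: E = 5.2 MeV = 8.3313 × 10^-13 J.
For a photon λ = hc/E, so λ = 2.384 × 10^-13 m.
Converting to pm: λ = 0.2384 pm ≈ 0.238 pm.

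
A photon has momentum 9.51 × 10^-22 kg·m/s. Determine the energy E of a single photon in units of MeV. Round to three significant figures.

Take c = 2.99792458 × 10^8 m/s, 1 eV = 1.602176634 × 10^-19 J.
The photon relation is E = pc, giving E = 2.851 × 10^-13 J.
Converting to MeV: E = 1.779 MeV ≈ 1.78 MeV.

1.78 MeV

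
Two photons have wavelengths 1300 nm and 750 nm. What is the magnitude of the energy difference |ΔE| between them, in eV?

0.699 eV

Using E = hc/λ: E₁ = 1.528 × 10^-19 J, E₂ = 2.649 × 10^-19 J.
|ΔE| = |1.528 × 10^-19 − 2.649 × 10^-19| = 1.12 × 10^-19 J = 0.699 eV.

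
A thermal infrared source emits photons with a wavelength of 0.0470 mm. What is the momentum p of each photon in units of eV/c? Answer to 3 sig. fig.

0.0264 eV/c

Use h = 6.62607015 × 10^-34 J·s, c = 2.99792458 × 10^8 m/s, 1 eV = 1.602176634 × 10^-19 J.
First convert: λ = 0.0470 mm = 4.70 × 10^-5 m.
The photon relation is p = h/λ, giving p = 1.410 × 10^-29 kg·m/s.
Converting to eV/c: p = 0.02638 eV/c ≈ 0.0264 eV/c.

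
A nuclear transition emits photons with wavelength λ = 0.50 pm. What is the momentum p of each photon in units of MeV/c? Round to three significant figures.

2.48 MeV/c

First convert: λ = 0.50 pm = 5.0e-13 m.
For a photon p = h/λ, so p = 1.325e-21 kg·m/s.
Converting to MeV/c: p = 2.480 MeV/c ≈ 2.48 MeV/c.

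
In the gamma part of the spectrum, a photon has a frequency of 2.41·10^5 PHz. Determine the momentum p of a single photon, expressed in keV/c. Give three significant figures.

Use h = 6.62607015·10^-34 J·s, c = 2.99792458·10^8 m/s, 1 eV = 1.602176634·10^-19 J.
Convert to SI: f = 2.41·10^5 PHz = 2.41·10^20 Hz.
Apply p = hf/c: p = 5.327·10^-22 kg·m/s.
Converting to keV/c: p = 996.7 keV/c ≈ 997 keV/c.

997 keV/c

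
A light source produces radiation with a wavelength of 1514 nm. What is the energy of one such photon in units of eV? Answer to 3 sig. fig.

In SI units: λ = 1514 nm = 1.514e-6 m.
The photon relation is E = hc/λ, giving E = 1.312e-19 J.
Converting to eV: E = 0.8189 eV ≈ 0.819 eV.

0.819 eV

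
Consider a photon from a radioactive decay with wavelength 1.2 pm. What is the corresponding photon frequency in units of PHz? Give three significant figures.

2.50·10^5 PHz

Take c = 2.99792458·10^8 m/s.
Convert to SI: λ = 1.2 pm = 1.2·10^-12 m.
Since f = c/λ for a photon, f = 2.498·10^20 Hz.
Converting to PHz: f = 249800 PHz ≈ 2.50·10^5 PHz.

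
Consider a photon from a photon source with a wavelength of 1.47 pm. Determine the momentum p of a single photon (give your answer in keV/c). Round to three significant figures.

Use h = 6.62607015e-34 J·s, c = 2.99792458e8 m/s, 1 eV = 1.602176634e-19 J.
First convert: λ = 1.47 pm = 1.47e-12 m.
The photon relation is p = h/λ, giving p = 4.508e-22 kg·m/s.
Converting to keV/c: p = 843.4 keV/c ≈ 843 keV/c.

843 keV/c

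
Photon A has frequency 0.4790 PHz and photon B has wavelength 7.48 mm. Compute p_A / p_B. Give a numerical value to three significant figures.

1.20 × 10^4

p_A = 1.059 × 10^-27 kg·m/s (from frequency = 0.4790 PHz, via p = hf/c).
p_B = 8.858 × 10^-32 kg·m/s (from wavelength = 7.48 mm, via p = h/λ).
Ratio = 1.059 × 10^-27 / 8.858 × 10^-32 = 1.20 × 10^4.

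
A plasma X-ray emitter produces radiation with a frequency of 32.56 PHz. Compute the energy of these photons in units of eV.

135 eV

(h = 6.62607015 × 10^-34 J·s, 1 eV = 1.602176634 × 10^-19 J.)
Convert to SI: f = 32.56 PHz = 3.256 × 10^16 Hz.
The photon relation is E = hf, giving E = 2.157 × 10^-17 J.
Converting to eV: E = 134.7 eV ≈ 135 eV.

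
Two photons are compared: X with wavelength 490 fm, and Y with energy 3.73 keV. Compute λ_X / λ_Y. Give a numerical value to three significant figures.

1.47·10^-3

λ_X = 4.900·10^-13 m (from wavelength = 490 fm, via λ given directly).
λ_Y = 3.324·10^-10 m (from energy = 3.73 keV, via λ = hc/E).
Ratio = 4.900·10^-13 / 3.324·10^-10 = 1.47·10^-3.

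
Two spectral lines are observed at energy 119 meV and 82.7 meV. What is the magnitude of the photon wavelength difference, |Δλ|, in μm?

Using λ = hc/E: λ₁ = 1.042e-5 m, λ₂ = 1.499e-5 m.
|Δλ| = |1.042e-5 − 1.499e-5| = 4.57e-6 m = 4.57 μm.

4.57 μm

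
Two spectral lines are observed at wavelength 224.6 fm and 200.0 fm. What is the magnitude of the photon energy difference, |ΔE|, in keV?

679 keV

Using E = hc/λ: E₁ = 8.8444 × 10^-13 J, E₂ = 9.9322 × 10^-13 J.
|ΔE| = |8.8444 × 10^-13 − 9.9322 × 10^-13| = 1.09 × 10^-13 J = 679 keV.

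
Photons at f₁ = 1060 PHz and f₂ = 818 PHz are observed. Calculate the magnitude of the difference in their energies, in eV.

Using E = hf: E₁ = 7.024e-16 J, E₂ = 5.420e-16 J.
|ΔE| = |7.024e-16 − 5.420e-16| = 1.60e-16 J = 1000 eV.

1000 eV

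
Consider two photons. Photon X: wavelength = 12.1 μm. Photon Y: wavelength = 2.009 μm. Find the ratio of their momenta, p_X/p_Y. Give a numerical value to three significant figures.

0.166

p_X = 5.476 × 10^-29 kg·m/s (from wavelength = 12.1 μm, via p = h/λ).
p_Y = 3.298 × 10^-28 kg·m/s (from wavelength = 2.009 μm, via p = h/λ).
Ratio = 5.476 × 10^-29 / 3.298 × 10^-28 = 0.166.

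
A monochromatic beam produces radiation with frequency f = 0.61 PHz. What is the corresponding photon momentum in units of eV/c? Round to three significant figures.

In SI units: f = 0.61 PHz = 6.1·10^14 Hz.
The photon relation is p = hf/c, giving p = 1.348·10^-27 kg·m/s.
Converting to eV/c: p = 2.523 eV/c ≈ 2.52 eV/c.

2.52 eV/c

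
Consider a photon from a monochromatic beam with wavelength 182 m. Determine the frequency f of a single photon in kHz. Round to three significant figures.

1650 kHz

Apply f = c/λ: f = 1.647 × 10^6 Hz.
Converting to kHz: f = 1647 kHz ≈ 1650 kHz.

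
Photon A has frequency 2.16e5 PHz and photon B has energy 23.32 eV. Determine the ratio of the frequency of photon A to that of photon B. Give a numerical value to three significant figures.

3.83e4

f_A = 2.160e20 Hz (from frequency = 2.16e5 PHz, via f given directly).
f_B = 5.639e15 Hz (from energy = 23.32 eV, via f = E/h).
Ratio = 2.160e20 / 5.639e15 = 3.83e4.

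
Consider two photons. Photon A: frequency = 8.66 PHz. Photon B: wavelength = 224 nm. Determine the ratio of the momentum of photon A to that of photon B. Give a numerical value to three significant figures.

p_A = 1.914·10^-26 kg·m/s (from frequency = 8.66 PHz, via p = hf/c).
p_B = 2.958·10^-27 kg·m/s (from wavelength = 224 nm, via p = h/λ).
Ratio = 1.914·10^-26 / 2.958·10^-27 = 6.47.

6.47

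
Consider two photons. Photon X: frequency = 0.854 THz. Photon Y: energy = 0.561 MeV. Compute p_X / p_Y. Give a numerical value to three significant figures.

p_X = 1.888·10^-30 kg·m/s (from frequency = 0.854 THz, via p = hf/c).
p_Y = 2.998·10^-22 kg·m/s (from energy = 0.561 MeV, via p = E/c).
Ratio = 1.888·10^-30 / 2.998·10^-22 = 6.30·10^-9.

6.30·10^-9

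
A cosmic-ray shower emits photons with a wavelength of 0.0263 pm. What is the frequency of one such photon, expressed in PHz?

1.14e7 PHz

(c = 2.99792458e8 m/s.)
In SI units: λ = 0.0263 pm = 2.63e-14 m.
The photon relation is f = c/λ, giving f = 1.140e22 Hz.
Converting to PHz: f = 1.140e7 PHz ≈ 1.14e7 PHz.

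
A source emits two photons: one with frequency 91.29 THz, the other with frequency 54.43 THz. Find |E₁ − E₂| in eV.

Using E = hf: E₁ = 6.0489 × 10^-20 J, E₂ = 3.6066 × 10^-20 J.
|ΔE| = |6.0489 × 10^-20 − 3.6066 × 10^-20| = 2.44 × 10^-20 J = 0.152 eV.

0.152 eV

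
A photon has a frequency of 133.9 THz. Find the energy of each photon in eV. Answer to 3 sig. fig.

0.554 eV

Take h = 6.62607015·10^-34 J·s, 1 eV = 1.602176634·10^-19 J.
Convert to SI: f = 133.9 THz = 1.339·10^14 Hz.
Since E = hf for a photon, E = 8.872·10^-20 J.
Converting to eV: E = 0.5538 eV ≈ 0.554 eV.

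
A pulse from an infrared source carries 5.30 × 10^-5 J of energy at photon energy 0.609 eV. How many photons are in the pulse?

5.43 × 10^14 photons

Per-photon energy: E = 9.757 × 10^-20 J (from energy = 0.609 eV).
N = E_total / E_photon = 5.30 × 10^-5 J / 9.757 × 10^-20 J = 5.43 × 10^14.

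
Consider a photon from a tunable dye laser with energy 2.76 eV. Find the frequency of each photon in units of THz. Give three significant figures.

667 THz

In SI units: E = 2.76 eV = 4.4220e-19 J.
For a photon f = E/h, so f = 6.674e14 Hz.
Converting to THz: f = 667.4 THz ≈ 667 THz.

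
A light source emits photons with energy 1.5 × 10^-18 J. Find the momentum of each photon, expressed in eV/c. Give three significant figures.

9.36 eV/c

Take c = 2.99792458 × 10^8 m/s, 1 eV = 1.602176634 × 10^-19 J.
Apply p = E/c: p = 5.003 × 10^-27 kg·m/s.
Converting to eV/c: p = 9.362 eV/c ≈ 9.36 eV/c.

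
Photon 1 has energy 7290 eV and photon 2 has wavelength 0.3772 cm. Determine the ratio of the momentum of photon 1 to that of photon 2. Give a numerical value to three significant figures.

2.22e7

p_1 = 3.896e-24 kg·m/s (from energy = 7290 eV, via p = E/c).
p_2 = 1.757e-31 kg·m/s (from wavelength = 0.3772 cm, via p = h/λ).
Ratio = 3.896e-24 / 1.757e-31 = 2.22e7.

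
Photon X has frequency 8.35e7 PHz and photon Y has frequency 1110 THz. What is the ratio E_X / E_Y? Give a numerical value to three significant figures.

7.52e7

E_X = 5.533e-11 J (from frequency = 8.35e7 PHz, via E = hf).
E_Y = 7.355e-19 J (from frequency = 1110 THz, via E = hf).
Ratio = 5.533e-11 / 7.355e-19 = 7.52e7.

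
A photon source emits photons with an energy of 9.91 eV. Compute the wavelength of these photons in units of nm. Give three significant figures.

(h = 6.62607015 × 10^-34 J·s, c = 2.99792458 × 10^8 m/s, 1 eV = 1.602176634 × 10^-19 J.)
In SI units: E = 9.91 eV = 1.5878 × 10^-18 J.
The photon relation is λ = hc/E, giving λ = 1.251 × 10^-7 m.
Converting to nm: λ = 125.1 nm ≈ 125 nm.

125 nm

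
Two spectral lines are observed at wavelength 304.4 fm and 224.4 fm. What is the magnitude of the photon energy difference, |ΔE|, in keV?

Using E = hc/λ: E₁ = 6.5258e-13 J, E₂ = 8.8523e-13 J.
|ΔE| = |6.5258e-13 − 8.8523e-13| = 2.33e-13 J = 1450 keV.

1450 keV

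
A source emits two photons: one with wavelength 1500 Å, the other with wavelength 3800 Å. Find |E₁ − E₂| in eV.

5.00 eV

Using E = hc/λ: E₁ = 1.324e-18 J, E₂ = 5.227e-19 J.
|ΔE| = |1.324e-18 − 5.227e-19| = 8.02e-19 J = 5.00 eV.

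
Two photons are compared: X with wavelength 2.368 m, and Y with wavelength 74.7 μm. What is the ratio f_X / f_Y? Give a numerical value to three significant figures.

3.15e-5

f_X = 1.266e8 Hz (from wavelength = 2.368 m, via f = c/λ).
f_Y = 4.013e12 Hz (from wavelength = 74.7 μm, via f = c/λ).
Ratio = 1.266e8 / 4.013e12 = 3.15e-5.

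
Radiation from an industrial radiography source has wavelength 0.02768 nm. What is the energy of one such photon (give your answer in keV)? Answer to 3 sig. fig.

In SI units: λ = 0.02768 nm = 2.768e-11 m.
Apply E = hc/λ: E = 7.176e-15 J.
Converting to keV: E = 44.79 keV ≈ 44.8 keV.

44.8 keV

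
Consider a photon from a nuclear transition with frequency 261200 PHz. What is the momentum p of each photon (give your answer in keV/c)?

First convert: f = 261200 PHz = 2.612 × 10^20 Hz.
For a photon p = hf/c, so p = 5.773 × 10^-22 kg·m/s.
Converting to keV/c: p = 1080 keV/c ≈ 1080 keV/c.

1080 keV/c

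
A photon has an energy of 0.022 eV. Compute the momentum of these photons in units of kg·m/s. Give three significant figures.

1.18e-29 kg·m/s

Take c = 2.99792458e8 m/s, 1 eV = 1.602176634e-19 J.
In SI units: E = 0.022 eV = 3.5248e-21 J.
Since p = E/c for a photon, p = 1.176e-29 kg·m/s.
So p ≈ 1.18e-29 kg·m/s.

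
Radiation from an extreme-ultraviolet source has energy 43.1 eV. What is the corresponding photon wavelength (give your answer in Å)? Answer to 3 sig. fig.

288 Å

Convert to SI: E = 43.1 eV = 6.9054e-18 J.
For a photon λ = hc/E, so λ = 2.877e-8 m.
Converting to Å: λ = 287.7 Å ≈ 288 Å.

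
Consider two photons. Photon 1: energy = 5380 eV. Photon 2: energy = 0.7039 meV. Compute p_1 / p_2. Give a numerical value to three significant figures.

7.64 × 10^6

p_1 = 2.875 × 10^-24 kg·m/s (from energy = 5380 eV, via p = E/c).
p_2 = 3.762 × 10^-31 kg·m/s (from energy = 0.7039 meV, via p = E/c).
Ratio = 2.875 × 10^-24 / 3.762 × 10^-31 = 7.64 × 10^6.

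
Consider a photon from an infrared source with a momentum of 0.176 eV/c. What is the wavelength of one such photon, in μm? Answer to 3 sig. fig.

7.04 μm

In SI units: p = 0.176 eV/c = 9.4059·10^-29 kg·m/s.
Apply λ = h/p: λ = 7.045·10^-6 m.
Converting to μm: λ = 7.045 μm ≈ 7.04 μm.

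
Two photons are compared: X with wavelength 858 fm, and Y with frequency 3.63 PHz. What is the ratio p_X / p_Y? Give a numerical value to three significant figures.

9.63 × 10^4

p_X = 7.723 × 10^-22 kg·m/s (from wavelength = 858 fm, via p = h/λ).
p_Y = 8.023 × 10^-27 kg·m/s (from frequency = 3.63 PHz, via p = hf/c).
Ratio = 7.723 × 10^-22 / 8.023 × 10^-27 = 9.63 × 10^4.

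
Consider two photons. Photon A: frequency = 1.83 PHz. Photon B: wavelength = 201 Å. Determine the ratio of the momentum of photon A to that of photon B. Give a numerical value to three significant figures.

p_A = 4.045e-27 kg·m/s (from frequency = 1.83 PHz, via p = hf/c).
p_B = 3.297e-26 kg·m/s (from wavelength = 201 Å, via p = h/λ).
Ratio = 4.045e-27 / 3.297e-26 = 0.123.

0.123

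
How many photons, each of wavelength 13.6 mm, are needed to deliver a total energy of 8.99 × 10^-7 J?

Per-photon energy: E = 1.461 × 10^-23 J (from wavelength = 13.6 mm).
N = E_total / E_photon = 8.99 × 10^-7 J / 1.461 × 10^-23 J = 6.15 × 10^16.

6.15 × 10^16 photons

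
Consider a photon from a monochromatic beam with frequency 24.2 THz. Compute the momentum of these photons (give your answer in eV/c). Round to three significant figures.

0.100 eV/c

Use h = 6.62607015 × 10^-34 J·s, c = 2.99792458 × 10^8 m/s, 1 eV = 1.602176634 × 10^-19 J.
In SI units: f = 24.2 THz = 2.42 × 10^13 Hz.
Apply p = hf/c: p = 5.349 × 10^-29 kg·m/s.
Converting to eV/c: p = 0.1001 eV/c ≈ 0.100 eV/c.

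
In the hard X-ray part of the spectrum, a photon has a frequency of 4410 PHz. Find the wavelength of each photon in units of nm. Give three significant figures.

0.0680 nm

Take c = 2.99792458·10^8 m/s.
First convert: f = 4410 PHz = 4.41·10^18 Hz.
For a photon λ = c/f, so λ = 6.798·10^-11 m.
Converting to nm: λ = 0.06798 nm ≈ 0.0680 nm.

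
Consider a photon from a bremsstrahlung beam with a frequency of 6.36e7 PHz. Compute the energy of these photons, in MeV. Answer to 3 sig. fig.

263 MeV

(h = 6.62607015e-34 J·s, 1 eV = 1.602176634e-19 J.)
Convert to SI: f = 6.36e7 PHz = 6.36e22 Hz.
For a photon E = hf, so E = 4.214e-11 J.
Converting to MeV: E = 263.0 MeV ≈ 263 MeV.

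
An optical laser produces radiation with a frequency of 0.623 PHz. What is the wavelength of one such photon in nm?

In SI units: f = 0.623 PHz = 6.23 × 10^14 Hz.
Apply λ = c/f: λ = 4.812 × 10^-7 m.
Converting to nm: λ = 481.2 nm ≈ 481 nm.

481 nm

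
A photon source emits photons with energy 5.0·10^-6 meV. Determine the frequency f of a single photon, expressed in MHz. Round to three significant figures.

Use h = 6.62607015·10^-34 J·s, 1 eV = 1.602176634·10^-19 J.
In SI units: E = 5.0·10^-6 meV = 8.0109·10^-28 J.
For a photon f = E/h, so f = 1.209·10^6 Hz.
Converting to MHz: f = 1.209 MHz ≈ 1.21 MHz.

1.21 MHz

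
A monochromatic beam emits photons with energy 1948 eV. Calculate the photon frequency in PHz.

(h = 6.62607015 × 10^-34 J·s, 1 eV = 1.602176634 × 10^-19 J.)
In SI units: E = 1948 eV = 3.1210 × 10^-16 J.
Since f = E/h for a photon, f = 4.710 × 10^17 Hz.
Converting to PHz: f = 471.0 PHz ≈ 471 PHz.

471 PHz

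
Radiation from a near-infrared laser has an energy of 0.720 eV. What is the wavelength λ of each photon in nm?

1720 nm

Use h = 6.62607015e-34 J·s, c = 2.99792458e8 m/s, 1 eV = 1.602176634e-19 J.
First convert: E = 0.720 eV = 1.1536e-19 J.
The photon relation is λ = hc/E, giving λ = 1.722e-6 m.
Converting to nm: λ = 1722 nm ≈ 1720 nm.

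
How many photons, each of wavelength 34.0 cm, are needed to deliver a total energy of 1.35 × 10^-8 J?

Per-photon energy: E = 5.842 × 10^-25 J (from wavelength = 34.0 cm).
N = E_total / E_photon = 1.35 × 10^-8 J / 5.842 × 10^-25 J = 2.31 × 10^16.

2.31 × 10^16 photons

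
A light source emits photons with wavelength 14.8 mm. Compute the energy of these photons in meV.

0.0838 meV

Convert to SI: λ = 14.8 mm = 0.0148 m.
Since E = hc/λ for a photon, E = 1.342 × 10^-23 J.
Converting to meV: E = 0.08377 meV ≈ 0.0838 meV.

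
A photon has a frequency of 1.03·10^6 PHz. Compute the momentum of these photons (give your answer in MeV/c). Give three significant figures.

4.26 MeV/c

First convert: f = 1.03·10^6 PHz = 1.03·10^21 Hz.
For a photon p = hf/c, so p = 2.277·10^-21 kg·m/s.
Converting to MeV/c: p = 4.260 MeV/c ≈ 4.26 MeV/c.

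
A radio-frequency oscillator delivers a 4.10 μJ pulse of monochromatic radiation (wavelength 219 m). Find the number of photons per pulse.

4.52e21 photons

Per-photon energy: E = 9.071e-28 J (from wavelength = 219 m).
N = E_total / E_photon = 4.10e-6 J / 9.071e-28 J = 4.52e21.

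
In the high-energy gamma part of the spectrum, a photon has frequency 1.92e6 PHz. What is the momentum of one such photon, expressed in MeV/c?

7.94 MeV/c

Take h = 6.62607015e-34 J·s, c = 2.99792458e8 m/s, 1 eV = 1.602176634e-19 J.
In SI units: f = 1.92e6 PHz = 1.92e21 Hz.
The photon relation is p = hf/c, giving p = 4.244e-21 kg·m/s.
Converting to MeV/c: p = 7.940 MeV/c ≈ 7.94 MeV/c.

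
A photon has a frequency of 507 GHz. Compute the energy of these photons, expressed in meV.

In SI units: f = 507 GHz = 5.07e11 Hz.
For a photon E = hf, so E = 3.359e-22 J.
Converting to meV: E = 2.097 meV ≈ 2.10 meV.

2.10 meV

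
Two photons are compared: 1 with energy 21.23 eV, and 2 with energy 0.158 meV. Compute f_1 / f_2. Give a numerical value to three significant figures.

f_1 = 5.133 × 10^15 Hz (from energy = 21.23 eV, via f = E/h).
f_2 = 3.820 × 10^10 Hz (from energy = 0.158 meV, via f = E/h).
Ratio = 5.133 × 10^15 / 3.820 × 10^10 = 1.34 × 10^5.

1.34 × 10^5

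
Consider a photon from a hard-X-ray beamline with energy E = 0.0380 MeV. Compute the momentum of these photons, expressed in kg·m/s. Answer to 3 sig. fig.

Take c = 2.99792458 × 10^8 m/s, 1 eV = 1.602176634 × 10^-19 J.
In SI units: E = 0.0380 MeV = 6.0883 × 10^-15 J.
The photon relation is p = E/c, giving p = 2.031 × 10^-23 kg·m/s.
So p ≈ 2.03 × 10^-23 kg·m/s.

2.03 × 10^-23 kg·m/s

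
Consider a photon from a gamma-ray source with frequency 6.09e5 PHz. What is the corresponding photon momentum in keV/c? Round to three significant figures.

Take h = 6.62607015e-34 J·s, c = 2.99792458e8 m/s, 1 eV = 1.602176634e-19 J.
Convert to SI: f = 6.09e5 PHz = 6.09e20 Hz.
The photon relation is p = hf/c, giving p = 1.346e-21 kg·m/s.
Converting to keV/c: p = 2519 keV/c ≈ 2520 keV/c.

2520 keV/c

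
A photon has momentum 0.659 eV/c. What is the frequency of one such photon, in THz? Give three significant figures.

In SI units: p = 0.659 eV/c = 3.5219e-28 kg·m/s.
The photon relation is f = pc/h, giving f = 1.593e14 Hz.
Converting to THz: f = 159.3 THz ≈ 159 THz.

159 THz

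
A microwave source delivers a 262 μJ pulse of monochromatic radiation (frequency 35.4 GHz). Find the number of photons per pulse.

1.12e19 photons

Per-photon energy: E = 2.346e-23 J (from frequency = 35.4 GHz).
N = E_total / E_photon = 2.62e-4 J / 2.346e-23 J = 1.12e19.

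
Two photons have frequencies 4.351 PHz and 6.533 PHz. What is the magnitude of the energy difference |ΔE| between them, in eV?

9.02 eV

Using E = hf: E₁ = 2.8830e-18 J, E₂ = 4.3288e-18 J.
|ΔE| = |2.8830e-18 − 4.3288e-18| = 1.45e-18 J = 9.02 eV.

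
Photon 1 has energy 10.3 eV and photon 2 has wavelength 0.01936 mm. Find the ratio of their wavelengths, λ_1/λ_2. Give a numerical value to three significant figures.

6.22e-3

λ_1 = 1.204e-7 m (from energy = 10.3 eV, via λ = hc/E).
λ_2 = 1.936e-5 m (from wavelength = 0.01936 mm, via λ given directly).
Ratio = 1.204e-7 / 1.936e-5 = 6.22e-3.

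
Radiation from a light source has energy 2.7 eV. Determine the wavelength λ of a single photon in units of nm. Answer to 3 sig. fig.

459 nm

Take h = 6.62607015e-34 J·s, c = 2.99792458e8 m/s, 1 eV = 1.602176634e-19 J.
First convert: E = 2.7 eV = 4.3259e-19 J.
For a photon λ = hc/E, so λ = 4.592e-7 m.
Converting to nm: λ = 459.2 nm ≈ 459 nm.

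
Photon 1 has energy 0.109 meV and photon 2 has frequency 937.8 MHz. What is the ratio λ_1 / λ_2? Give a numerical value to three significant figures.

λ_1 = 0.01137 m (from energy = 0.109 meV, via λ = hc/E).
λ_2 = 0.3197 m (from frequency = 937.8 MHz, via λ = c/f).
Ratio = 0.01137 / 0.3197 = 0.0356.

0.0356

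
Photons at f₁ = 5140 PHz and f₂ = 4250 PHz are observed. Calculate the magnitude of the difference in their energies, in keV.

3.68 keV

Using E = hf: E₁ = 3.406e-15 J, E₂ = 2.816e-15 J.
|ΔE| = |3.406e-15 − 2.816e-15| = 5.90e-16 J = 3.68 keV.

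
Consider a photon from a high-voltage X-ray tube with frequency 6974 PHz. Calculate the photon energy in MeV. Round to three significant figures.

0.0288 MeV

(h = 6.62607015 × 10^-34 J·s, 1 eV = 1.602176634 × 10^-19 J.)
In SI units: f = 6974 PHz = 6.974 × 10^18 Hz.
Apply E = hf: E = 4.621 × 10^-15 J.
Converting to MeV: E = 0.02884 MeV ≈ 0.0288 MeV.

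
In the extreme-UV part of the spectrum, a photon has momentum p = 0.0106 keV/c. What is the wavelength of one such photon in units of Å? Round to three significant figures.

1170 Å

Convert to SI: p = 0.0106 keV/c = 5.6649·10^-27 kg·m/s.
For a photon λ = h/p, so λ = 1.170·10^-7 m.
Converting to Å: λ = 1170 Å ≈ 1170 Å.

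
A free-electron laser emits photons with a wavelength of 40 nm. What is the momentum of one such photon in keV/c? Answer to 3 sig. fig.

Convert to SI: λ = 40 nm = 4.0e-8 m.
The photon relation is p = h/λ, giving p = 1.657e-26 kg·m/s.
Converting to keV/c: p = 0.03100 keV/c ≈ 0.0310 keV/c.

0.0310 keV/c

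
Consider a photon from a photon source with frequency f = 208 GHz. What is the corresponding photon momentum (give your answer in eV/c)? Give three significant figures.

Convert to SI: f = 208 GHz = 2.08 × 10^11 Hz.
Apply p = hf/c: p = 4.597 × 10^-31 kg·m/s.
Converting to eV/c: p = 8.602 × 10^-4 eV/c ≈ 8.60 × 10^-4 eV/c.

8.60 × 10^-4 eV/c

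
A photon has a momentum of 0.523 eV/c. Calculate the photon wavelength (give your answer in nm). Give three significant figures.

2370 nm

In SI units: p = 0.523 eV/c = 2.7951 × 10^-28 kg·m/s.
For a photon λ = h/p, so λ = 2.371 × 10^-6 m.
Converting to nm: λ = 2371 nm ≈ 2370 nm.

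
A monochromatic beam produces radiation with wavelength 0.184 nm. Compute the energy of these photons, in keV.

6.74 keV

In SI units: λ = 0.184 nm = 1.84 × 10^-10 m.
For a photon E = hc/λ, so E = 1.080 × 10^-15 J.
Converting to keV: E = 6.738 keV ≈ 6.74 keV.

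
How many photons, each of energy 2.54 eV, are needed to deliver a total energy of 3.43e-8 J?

Per-photon energy: E = 4.070e-19 J (from energy = 2.54 eV).
N = E_total / E_photon = 3.43e-8 J / 4.070e-19 J = 8.43e10.

8.43e10 photons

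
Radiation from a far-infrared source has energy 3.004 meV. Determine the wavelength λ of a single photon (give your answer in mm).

0.413 mm

Use h = 6.62607015e-34 J·s, c = 2.99792458e8 m/s, 1 eV = 1.602176634e-19 J.
Convert to SI: E = 3.004 meV = 4.8129e-22 J.
For a photon λ = hc/E, so λ = 4.127e-4 m.
Converting to mm: λ = 0.4127 mm ≈ 0.413 mm.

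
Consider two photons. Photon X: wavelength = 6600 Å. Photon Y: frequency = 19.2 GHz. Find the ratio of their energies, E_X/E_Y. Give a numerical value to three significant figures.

E_X = 3.010e-19 J (from wavelength = 6600 Å, via E = hc/λ).
E_Y = 1.272e-23 J (from frequency = 19.2 GHz, via E = hf).
Ratio = 3.010e-19 / 1.272e-23 = 2.37e4.

2.37e4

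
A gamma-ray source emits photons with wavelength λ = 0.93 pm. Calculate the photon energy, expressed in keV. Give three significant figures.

1330 keV

Use h = 6.62607015·10^-34 J·s, c = 2.99792458·10^8 m/s, 1 eV = 1.602176634·10^-19 J.
First convert: λ = 0.93 pm = 9.3·10^-13 m.
Since E = hc/λ for a photon, E = 2.136·10^-13 J.
Converting to keV: E = 1333 keV ≈ 1330 keV.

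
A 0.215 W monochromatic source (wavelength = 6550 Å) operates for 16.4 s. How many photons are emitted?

Total energy: E_total = P·t = 0.215 × 16.4 = 3.526 J.
Per-photon energy: E = 3.033e-19 J.
N = E_total / E_photon = 1.16e19.

1.16e19 photons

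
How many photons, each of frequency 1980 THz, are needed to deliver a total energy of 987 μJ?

7.52 × 10^14 photons

Per-photon energy: E = 1.312 × 10^-18 J (from frequency = 1980 THz).
N = E_total / E_photon = 9.87 × 10^-4 J / 1.312 × 10^-18 J = 7.52 × 10^14.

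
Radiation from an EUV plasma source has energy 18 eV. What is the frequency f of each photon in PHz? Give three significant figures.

4.35 PHz

Take h = 6.62607015 × 10^-34 J·s, 1 eV = 1.602176634 × 10^-19 J.
In SI units: E = 18 eV = 2.8839 × 10^-18 J.
Since f = E/h for a photon, f = 4.352 × 10^15 Hz.
Converting to PHz: f = 4.352 PHz ≈ 4.35 PHz.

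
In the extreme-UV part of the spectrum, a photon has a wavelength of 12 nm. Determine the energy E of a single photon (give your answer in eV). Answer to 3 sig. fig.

103 eV

Take h = 6.62607015·10^-34 J·s, c = 2.99792458·10^8 m/s, 1 eV = 1.602176634·10^-19 J.
In SI units: λ = 12 nm = 1.2·10^-8 m.
Apply E = hc/λ: E = 1.655·10^-17 J.
Converting to eV: E = 103.3 eV ≈ 103 eV.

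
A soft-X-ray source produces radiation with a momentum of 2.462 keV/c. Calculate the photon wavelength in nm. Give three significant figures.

0.504 nm

First convert: p = 2.462 keV/c = 1.3158 × 10^-24 kg·m/s.
The photon relation is λ = h/p, giving λ = 5.036 × 10^-10 m.
Converting to nm: λ = 0.5036 nm ≈ 0.504 nm.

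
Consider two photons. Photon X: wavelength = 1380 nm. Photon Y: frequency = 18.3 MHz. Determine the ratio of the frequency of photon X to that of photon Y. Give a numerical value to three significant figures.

1.19 × 10^7

f_X = 2.172 × 10^14 Hz (from wavelength = 1380 nm, via f = c/λ).
f_Y = 1.830 × 10^7 Hz (from frequency = 18.3 MHz, via f given directly).
Ratio = 2.172 × 10^14 / 1.830 × 10^7 = 1.19 × 10^7.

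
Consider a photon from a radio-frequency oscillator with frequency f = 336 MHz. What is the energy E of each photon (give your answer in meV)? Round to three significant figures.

1.39e-3 meV

Use h = 6.62607015e-34 J·s, 1 eV = 1.602176634e-19 J.
First convert: f = 336 MHz = 3.36e8 Hz.
Apply E = hf: E = 2.226e-25 J.
Converting to meV: E = 0.001390 meV ≈ 1.39e-3 meV.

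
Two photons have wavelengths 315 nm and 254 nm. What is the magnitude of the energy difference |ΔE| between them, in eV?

0.945 eV

Using E = hc/λ: E₁ = 6.306 × 10^-19 J, E₂ = 7.821 × 10^-19 J.
|ΔE| = |6.306 × 10^-19 − 7.821 × 10^-19| = 1.51 × 10^-19 J = 0.945 eV.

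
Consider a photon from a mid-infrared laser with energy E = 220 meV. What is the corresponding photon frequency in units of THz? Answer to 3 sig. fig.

Use h = 6.62607015 × 10^-34 J·s, 1 eV = 1.602176634 × 10^-19 J.
Convert to SI: E = 220 meV = 3.5248 × 10^-20 J.
Since f = E/h for a photon, f = 5.320 × 10^13 Hz.
Converting to THz: f = 53.20 THz ≈ 53.2 THz.

53.2 THz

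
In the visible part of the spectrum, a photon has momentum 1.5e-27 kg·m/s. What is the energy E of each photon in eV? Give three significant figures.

Since E = pc for a photon, E = 4.497e-19 J.
Converting to eV: E = 2.807 eV ≈ 2.81 eV.

2.81 eV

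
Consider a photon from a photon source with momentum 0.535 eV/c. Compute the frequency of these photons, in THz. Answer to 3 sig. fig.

129 THz

(h = 6.62607015 × 10^-34 J·s, c = 2.99792458 × 10^8 m/s, 1 eV = 1.602176634 × 10^-19 J.)
In SI units: p = 0.535 eV/c = 2.8592 × 10^-28 kg·m/s.
Since f = pc/h for a photon, f = 1.294 × 10^14 Hz.
Converting to THz: f = 129.4 THz ≈ 129 THz.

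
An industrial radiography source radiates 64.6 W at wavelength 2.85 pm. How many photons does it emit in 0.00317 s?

Total energy: E_total = P·t = 64.6 × 0.00317 = 0.2048 J.
Per-photon energy: E = 6.970e-14 J.
N = E_total / E_photon = 2.94e12.

2.94e12 photons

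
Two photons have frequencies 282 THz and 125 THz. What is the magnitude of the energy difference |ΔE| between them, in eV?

Using E = hf: E₁ = 1.869 × 10^-19 J, E₂ = 8.283 × 10^-20 J.
|ΔE| = |1.869 × 10^-19 − 8.283 × 10^-20| = 1.04 × 10^-19 J = 0.649 eV.

0.649 eV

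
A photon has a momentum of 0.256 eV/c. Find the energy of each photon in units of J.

(c = 2.99792458 × 10^8 m/s, 1 eV = 1.602176634 × 10^-19 J.)
Convert to SI: p = 0.256 eV/c = 1.3681 × 10^-28 kg·m/s.
Apply E = pc: E = 4.102 × 10^-20 J.
So E ≈ 4.10 × 10^-20 J.

4.10 × 10^-20 J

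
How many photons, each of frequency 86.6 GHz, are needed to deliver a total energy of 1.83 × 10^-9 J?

3.19 × 10^13 photons

Per-photon energy: E = 5.738 × 10^-23 J (from frequency = 86.6 GHz).
N = E_total / E_photon = 1.83 × 10^-9 J / 5.738 × 10^-23 J = 3.19 × 10^13.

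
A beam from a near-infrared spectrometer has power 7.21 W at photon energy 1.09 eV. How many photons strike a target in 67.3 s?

Total energy: E_total = P·t = 7.21 × 67.3 = 485.2 J.
Per-photon energy: E = 1.746e-19 J.
N = E_total / E_photon = 2.78e21.

2.78e21 photons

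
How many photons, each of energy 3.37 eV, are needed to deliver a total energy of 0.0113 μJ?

2.09e10 photons

Per-photon energy: E = 5.399e-19 J (from energy = 3.37 eV).
N = E_total / E_photon = 1.13e-8 J / 5.399e-19 J = 2.09e10.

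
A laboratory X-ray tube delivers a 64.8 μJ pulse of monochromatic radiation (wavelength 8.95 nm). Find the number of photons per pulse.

Per-photon energy: E = 2.219 × 10^-17 J (from wavelength = 8.95 nm).
N = E_total / E_photon = 6.48 × 10^-5 J / 2.219 × 10^-17 J = 2.92 × 10^12.

2.92 × 10^12 photons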